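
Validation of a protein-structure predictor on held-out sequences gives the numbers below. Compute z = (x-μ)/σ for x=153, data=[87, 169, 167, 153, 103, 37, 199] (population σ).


μ = 130.7143, σ = 52.649
z = (153 - 130.7143)/52.649 = 0.4233

0.4233


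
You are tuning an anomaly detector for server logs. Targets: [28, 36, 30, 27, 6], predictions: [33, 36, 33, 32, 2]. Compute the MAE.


Absolute errors: |28-33|=5, |36-36|=0, |30-33|=3, |27-32|=5, |6-2|=4
Sum = 17
MAE = 17/5 = 17/5

17/5


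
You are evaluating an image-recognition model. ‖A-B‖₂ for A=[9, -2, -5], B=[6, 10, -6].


d = √((9-6)² + (-2-10)² + (-5+ 6)²)
  = √(9 + 144 + 1)
  = √154 = 12.4097

12.4097


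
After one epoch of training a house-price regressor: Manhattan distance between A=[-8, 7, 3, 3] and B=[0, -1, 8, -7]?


d = |-8-0| + |7+ 1| + |3-8| + |3+ 7|
  = 8 + 8 + 5 + 10
  = 31

31


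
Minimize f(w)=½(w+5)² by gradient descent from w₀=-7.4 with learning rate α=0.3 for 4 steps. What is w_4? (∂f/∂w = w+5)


step 1: grad = -7.4+5 = -2.4; w = -7.4 - 0.3·(-2.4) = -6.68
step 2: grad = -6.68+5 = -1.68; w = -6.68 - 0.3·(-1.68) = -6.176
step 3: grad = -6.176+5 = -1.176; w = -6.176 - 0.3·(-1.176) = -5.8232
step 4: grad = -5.8232+5 = -0.8232; w = -5.8232 - 0.3·(-0.8232) = -5.57624

-5.57624


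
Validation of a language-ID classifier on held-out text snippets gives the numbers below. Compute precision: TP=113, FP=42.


Precision = TP/(TP+FP)
= 113/(113+42)
= 113/155 = 72.9%

72.9%


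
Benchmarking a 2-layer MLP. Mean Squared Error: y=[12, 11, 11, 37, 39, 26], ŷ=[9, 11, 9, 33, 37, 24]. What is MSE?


Squared errors: (12-9)²=9, (11-11)²=0, (11-9)²=4, (37-33)²=16, (39-37)²=4, (26-24)²=4
Sum = 37
MSE = 37/6 = 37/6

37/6


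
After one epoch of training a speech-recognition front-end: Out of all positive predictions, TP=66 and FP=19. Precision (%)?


Precision = TP/(TP+FP)
= 66/(66+19)
= 66/85 = 77.65%

77.65%


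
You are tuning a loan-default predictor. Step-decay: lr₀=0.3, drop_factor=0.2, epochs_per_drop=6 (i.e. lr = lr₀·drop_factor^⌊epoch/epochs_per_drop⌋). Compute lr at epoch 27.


n_drops = ⌊27/6⌋ = 4
lr = 0.3·0.2^4 = 0.3·0.0016 = 0.00048

0.00048


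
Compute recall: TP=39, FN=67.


Recall = TP/(TP+FN)
= 39/(39+67)
= 39/106 = 36.79%

36.79%


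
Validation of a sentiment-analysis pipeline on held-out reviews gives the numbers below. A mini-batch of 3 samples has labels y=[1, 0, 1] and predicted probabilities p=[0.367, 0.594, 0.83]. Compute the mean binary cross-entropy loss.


L[0] = -ln(0.367) = 1.0024
L[1] = -ln(1-0.594) = -ln(0.406) = 0.9014
L[2] = -ln(0.83) = 0.1863
mean = (1.0024 + 0.9014 + 0.1863)/3 = 0.6967

0.6967


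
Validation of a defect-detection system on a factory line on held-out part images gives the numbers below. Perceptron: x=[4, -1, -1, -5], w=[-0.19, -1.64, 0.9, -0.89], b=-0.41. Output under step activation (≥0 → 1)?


z = (4)·(-0.19) + (-1)·(-1.64) + (-1)·(0.9) + (-5)·(-0.89) - 0.41
  = 4.02
step(z) = 1 (z≥0)

1


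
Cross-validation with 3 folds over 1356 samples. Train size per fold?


Fold size = 1356/3 = 452
Training per fold = 1356 - 452 = 904

904


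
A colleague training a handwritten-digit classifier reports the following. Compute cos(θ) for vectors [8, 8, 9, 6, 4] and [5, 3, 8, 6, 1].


A·B = 8·5 + 8·3 + 9·8 + 6·6 + 4·1 = 176
‖A‖ = √261 = 16.1555, ‖B‖ = √135 = 11.619
cos = 176/(√261·√135) = 176/√35235 = 0.9376

0.9376


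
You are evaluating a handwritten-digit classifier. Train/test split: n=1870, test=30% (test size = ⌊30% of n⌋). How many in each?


Test = ⌊1870·30/100⌋ = 561
Train = 1870 - 561 = 1309

Train: 1309, Test: 561


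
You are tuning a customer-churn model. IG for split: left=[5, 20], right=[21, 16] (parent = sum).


Parent = [26, 36], H_parent = 0.9812
H_left = 0.7219 (n=25), H_right = 0.9868 (n=37)
H_children = (25/62)·0.7219 + (37/62)·0.9868 = 0.88
IG = 0.9812 - 0.88 = 0.1012

0.1012


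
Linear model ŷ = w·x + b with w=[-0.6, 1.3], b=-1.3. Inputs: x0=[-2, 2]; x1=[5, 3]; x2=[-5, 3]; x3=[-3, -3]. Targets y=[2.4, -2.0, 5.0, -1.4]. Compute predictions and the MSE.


ŷ0 = (-0.6)·(-2) + (1.3)·(2) - 1.3 = 2.5
ŷ1 = (-0.6)·(5) + (1.3)·(3) - 1.3 = -0.4
ŷ2 = (-0.6)·(-5) + (1.3)·(3) - 1.3 = 5.6
ŷ3 = (-0.6)·(-3) + (1.3)·(-3) - 1.3 = -3.4
errors² = [0.01, 2.56, 0.36, 4.0]
MSE = 6.9300/4 = 1.7325

1.7325


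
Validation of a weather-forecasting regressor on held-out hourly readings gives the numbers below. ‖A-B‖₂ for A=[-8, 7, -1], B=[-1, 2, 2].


d = √((-8+ 1)² + (7-2)² + (-1-2)²)
  = √(49 + 25 + 9)
  = √83 = 9.1104

9.1104


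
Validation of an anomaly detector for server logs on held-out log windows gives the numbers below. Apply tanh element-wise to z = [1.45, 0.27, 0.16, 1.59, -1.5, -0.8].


tanh(1.45) = 0.8957
tanh(0.27) = 0.2636
tanh(0.16) = 0.1586
tanh(1.59) = 0.9201
tanh(-1.5) = -0.9051
tanh(-0.8) = -0.664
result = [0.8957, 0.2636, 0.1586, 0.9201, -0.9051, -0.664]

[0.8957, 0.2636, 0.1586, 0.9201, -0.9051, -0.664]


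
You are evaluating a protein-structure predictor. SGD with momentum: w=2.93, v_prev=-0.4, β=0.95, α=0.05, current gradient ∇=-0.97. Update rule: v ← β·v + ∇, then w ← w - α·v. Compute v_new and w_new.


v_new = 0.95·-0.4 - 0.97 = -0.38 - 0.97 = -1.35
w_new = 2.93 - 0.05·-1.35 = 2.93 + 0.0675 = 2.9975

v_new=-1.35, w_new=2.9975


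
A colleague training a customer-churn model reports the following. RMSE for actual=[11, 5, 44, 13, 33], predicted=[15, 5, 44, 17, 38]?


MSE = 57/5 = 11.4
RMSE = √(57/5) = 3.3764

3.3764


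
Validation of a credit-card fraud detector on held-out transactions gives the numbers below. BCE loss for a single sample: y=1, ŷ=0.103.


BCE = -[y·ln(p) + (1-y)·ln(1-p)]
= -1·ln(0.103) - 0
= -ln(0.103) = 2.273

2.273


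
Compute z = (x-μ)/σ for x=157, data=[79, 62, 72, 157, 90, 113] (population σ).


μ = 95.5, σ = 31.7949
z = (157 - 95.5)/31.7949 = 1.9343

1.9343


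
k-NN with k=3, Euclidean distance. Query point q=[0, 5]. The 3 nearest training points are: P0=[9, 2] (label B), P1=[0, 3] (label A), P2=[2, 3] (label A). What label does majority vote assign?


d(q,P0) = 9.4868  (label B)
d(q,P1) = 2.0  (label A)
d(q,P2) = 2.8284  (label A)
Votes: A=2, B=1
Majority → A

A


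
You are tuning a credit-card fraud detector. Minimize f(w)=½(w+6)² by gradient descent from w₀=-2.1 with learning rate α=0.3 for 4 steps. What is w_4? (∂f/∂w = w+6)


step 1: grad = -2.1+6 = 3.9; w = -2.1 - 0.3·(3.9) = -3.27
step 2: grad = -3.27+6 = 2.73; w = -3.27 - 0.3·(2.73) = -4.089
step 3: grad = -4.089+6 = 1.911; w = -4.089 - 0.3·(1.911) = -4.6623
step 4: grad = -4.6623+6 = 1.3377; w = -4.6623 - 0.3·(1.3377) = -5.06361

-5.06361


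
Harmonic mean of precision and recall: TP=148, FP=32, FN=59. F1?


Precision = 148/180 = 0.8222
Recall = 148/207 = 0.715
F1 = 2·P·R/(P+R) = 2·TP/(2·TP+FP+FN) = 296/(296+32+59) = 296/387 = 0.7649

0.7649


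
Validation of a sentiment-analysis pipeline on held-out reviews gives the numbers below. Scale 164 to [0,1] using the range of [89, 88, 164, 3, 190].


min=3, max=190
(164-3)/(190-3) = 161/187 = 0.861

0.861


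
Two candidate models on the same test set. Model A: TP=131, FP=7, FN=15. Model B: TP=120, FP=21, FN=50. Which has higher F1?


Model A: P=131/138=0.9493, R=131/146=0.8973, F1=2PR/(P+R)=2TP/(2TP+FP+FN)=262/284=0.9225
Model B: P=120/141=0.8511, R=120/170=0.7059, F1=2PR/(P+R)=2TP/(2TP+FP+FN)=240/311=0.7717
0.9225 > 0.7717 → Model A

Model A


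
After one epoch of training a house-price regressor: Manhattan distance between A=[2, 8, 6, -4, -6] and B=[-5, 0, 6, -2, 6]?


d = |2+ 5| + |8-0| + |6-6| + |-4+ 2| + |-6-6|
  = 7 + 8 + 0 + 2 + 12
  = 29

29


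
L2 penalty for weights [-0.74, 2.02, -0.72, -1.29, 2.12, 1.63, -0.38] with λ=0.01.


‖w‖₂² = (-0.74)² + (2.02)² + (-0.72)² + (-1.29)² + (2.12)² + (1.63)² + (-0.38)²
     = 0.5476 + 4.0804 + 0.5184 + 1.6641 + 4.4944 + 2.6569 + 0.1444
     = 14.1062
λ·‖w‖₂² = 0.01·14.1062 = 0.141062

0.141062


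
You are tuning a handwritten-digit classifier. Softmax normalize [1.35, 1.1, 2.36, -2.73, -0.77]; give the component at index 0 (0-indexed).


Exponentials: e^1.35=3.8574, e^1.1=3.0042, e^2.36=10.591, e^-2.73=0.0652, e^-0.77=0.463
Sum = 17.9808
Softmax = [0.2145, 0.1671, 0.589, 0.0036, 0.0258]
p[0] = 3.8574/17.9808 = 0.2145

0.2145


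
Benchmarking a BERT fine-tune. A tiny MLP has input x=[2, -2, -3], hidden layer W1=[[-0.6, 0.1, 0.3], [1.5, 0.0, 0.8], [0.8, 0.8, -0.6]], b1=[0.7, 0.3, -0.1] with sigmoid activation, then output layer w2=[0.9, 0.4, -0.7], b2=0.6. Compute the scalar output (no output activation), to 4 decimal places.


z1[0] = (-0.6)·(2) + (0.1)·(-2) + (0.3)·(-3) + 0.7 = -1.6
z1[1] = (1.5)·(2) + (0.0)·(-2) + (0.8)·(-3) + 0.3 = 0.9
z1[2] = (0.8)·(2) + (0.8)·(-2) + (-0.6)·(-3) - 0.1 = 1.7
h = sigmoid(z1) = [0.168, 0.7109, 0.8455]
output = (0.9)·(0.168) + (0.4)·(0.7109) + (-0.7)·(0.8455) + 0.6 = 0.4437

0.4437


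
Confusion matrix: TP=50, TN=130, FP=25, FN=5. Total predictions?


Total = TP + TN + FP + FN
= 50 + 130 + 25 + 5
= 210
(Predicted positive: 75, predicted negative: 135)

210


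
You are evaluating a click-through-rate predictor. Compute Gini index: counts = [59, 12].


Probabilities: [59/71, 12/71] ≈ [0.831, 0.169]
Σpᵢ² = (3481 + 144)/71² = 3625/5041
Gini = 1 - Σpᵢ² = 1 - 3625/5041 = 0.2809

0.2809


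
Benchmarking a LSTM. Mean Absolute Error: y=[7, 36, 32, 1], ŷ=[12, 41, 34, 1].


Absolute errors: |7-12|=5, |36-41|=5, |32-34|=2, |1-1|=0
Sum = 12
MAE = 12/4 = 3

3


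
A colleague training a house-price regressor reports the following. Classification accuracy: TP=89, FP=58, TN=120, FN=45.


Accuracy = (TP+TN)/(TP+TN+FP+FN)
= (89+120)/(312)
= 209/312 = 66.99%

66.99%


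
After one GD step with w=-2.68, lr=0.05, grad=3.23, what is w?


w_new = w - α·∇
= -2.68 - 0.05·3.23
= -2.68 - 0.1615
= -2.8415

-2.8415


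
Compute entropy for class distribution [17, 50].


Probabilities: [17/67, 50/67] ≈ [0.2537, 0.7463]
H = -((17/67)·log₂(17/67) + (50/67)·log₂(50/67))
  = 0.8171 bits

0.8171 bits


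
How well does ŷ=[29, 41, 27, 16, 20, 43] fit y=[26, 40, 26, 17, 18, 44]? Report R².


ȳ = 28.5
SS_res = Σ(y-ŷ)² = 17
SS_tot = Σ(y-ȳ)² = 627.5
R² = 1 - SS_res/SS_tot = 1 - 0.0271 = 0.9729

0.9729


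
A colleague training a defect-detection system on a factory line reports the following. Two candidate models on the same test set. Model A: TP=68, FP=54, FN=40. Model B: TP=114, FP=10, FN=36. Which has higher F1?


Model A: P=68/122=0.5574, R=68/108=0.6296, F1=2PR/(P+R)=2TP/(2TP+FP+FN)=136/230=0.5913
Model B: P=114/124=0.9194, R=114/150=0.76, F1=2PR/(P+R)=2TP/(2TP+FP+FN)=228/274=0.8321
0.5913 < 0.8321 → Model B

Model B


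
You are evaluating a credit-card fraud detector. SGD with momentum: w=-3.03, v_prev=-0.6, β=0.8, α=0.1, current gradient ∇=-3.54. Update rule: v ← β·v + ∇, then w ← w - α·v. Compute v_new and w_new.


v_new = 0.8·-0.6 - 3.54 = -0.48 - 3.54 = -4.02
w_new = -3.03 - 0.1·-4.02 = -3.03 + 0.402 = -2.628

v_new=-4.02, w_new=-2.628


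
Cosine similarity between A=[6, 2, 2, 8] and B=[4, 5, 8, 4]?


A·B = 6·4 + 2·5 + 2·8 + 8·4 = 82
‖A‖ = √108 = 10.3923, ‖B‖ = √121 = 11
cos = 82/(√108·√121) = 82/√13068 = 0.7173

0.7173


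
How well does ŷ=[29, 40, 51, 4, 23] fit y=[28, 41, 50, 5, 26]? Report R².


ȳ = 30
SS_res = Σ(y-ŷ)² = 13
SS_tot = Σ(y-ȳ)² = 1166
R² = 1 - SS_res/SS_tot = 1 - 0.0111 = 0.9889

0.9889


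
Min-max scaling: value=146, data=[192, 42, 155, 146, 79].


min=42, max=192
(146-42)/(192-42) = 104/150 = 0.6933

0.6933


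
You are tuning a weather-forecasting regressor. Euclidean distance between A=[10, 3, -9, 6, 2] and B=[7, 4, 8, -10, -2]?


d = √((10-7)² + (3-4)² + (-9-8)² + (6+ 10)² + (2+ 2)²)
  = √(9 + 1 + 289 + 256 + 16)
  = √571 = 23.8956

23.8956


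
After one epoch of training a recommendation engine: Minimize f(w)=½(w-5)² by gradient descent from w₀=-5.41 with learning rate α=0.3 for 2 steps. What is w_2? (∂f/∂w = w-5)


step 1: grad = -5.41-5 = -10.41; w = -5.41 - 0.3·(-10.41) = -2.287
step 2: grad = -2.287-5 = -7.287; w = -2.287 - 0.3·(-7.287) = -0.1009

-0.1009


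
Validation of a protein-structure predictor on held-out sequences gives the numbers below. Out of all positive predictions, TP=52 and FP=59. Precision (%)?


Precision = TP/(TP+FP)
= 52/(52+59)
= 52/111 = 46.85%

46.85%


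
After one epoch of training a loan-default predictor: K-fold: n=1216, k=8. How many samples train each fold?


Fold size = 1216/8 = 152
Training per fold = 1216 - 152 = 1064

1064


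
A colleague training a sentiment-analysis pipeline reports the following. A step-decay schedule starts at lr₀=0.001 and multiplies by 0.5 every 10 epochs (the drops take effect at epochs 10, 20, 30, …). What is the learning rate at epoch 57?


n_drops = ⌊57/10⌋ = 5
lr = 0.001·0.5^5 = 0.001·0.03125 = 0.00003125

0.00003125


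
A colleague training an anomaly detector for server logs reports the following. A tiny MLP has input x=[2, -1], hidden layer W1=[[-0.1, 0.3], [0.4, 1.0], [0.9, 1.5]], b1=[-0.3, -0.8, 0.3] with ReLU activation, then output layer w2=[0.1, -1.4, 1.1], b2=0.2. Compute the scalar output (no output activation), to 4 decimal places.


z1[0] = (-0.1)·(2) + (0.3)·(-1) - 0.3 = -0.8
z1[1] = (0.4)·(2) + (1.0)·(-1) - 0.8 = -1.0
z1[2] = (0.9)·(2) + (1.5)·(-1) + 0.3 = 0.6
h = ReLU(z1) = [0.0, 0.0, 0.6]
output = (0.1)·(0.0) + (-1.4)·(0.0) + (1.1)·(0.6) + 0.2 = 0.86

0.86


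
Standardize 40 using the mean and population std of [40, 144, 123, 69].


μ = 94, σ = 41.4789
z = (40 - 94)/41.4789 = -1.3019

-1.3019


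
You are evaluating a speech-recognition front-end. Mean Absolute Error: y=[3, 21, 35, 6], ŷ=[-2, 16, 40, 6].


Absolute errors: |3+ 2|=5, |21-16|=5, |35-40|=5, |6-6|=0
Sum = 15
MAE = 15/4 = 15/4

15/4


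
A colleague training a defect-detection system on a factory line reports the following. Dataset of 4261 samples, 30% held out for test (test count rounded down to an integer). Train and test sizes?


Test = ⌊4261·30/100⌋ = 1278
Train = 4261 - 1278 = 2983

Train: 2983, Test: 1278


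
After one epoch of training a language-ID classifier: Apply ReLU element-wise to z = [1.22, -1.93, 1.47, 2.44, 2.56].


ReLU(1.22) = max(0, 1.22) = 1.22
ReLU(-1.93) = max(0, -1.93) = 0.0
ReLU(1.47) = max(0, 1.47) = 1.47
ReLU(2.44) = max(0, 2.44) = 2.44
ReLU(2.56) = max(0, 2.56) = 2.56
result = [1.22, 0.0, 1.47, 2.44, 2.56]

[1.22, 0.0, 1.47, 2.44, 2.56]


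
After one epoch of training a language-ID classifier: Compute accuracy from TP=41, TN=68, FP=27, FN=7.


Accuracy = (TP+TN)/(TP+TN+FP+FN)
= (41+68)/(143)
= 109/143 = 76.22%

76.22%


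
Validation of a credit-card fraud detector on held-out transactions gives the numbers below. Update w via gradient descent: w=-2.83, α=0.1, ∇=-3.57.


w_new = w - α·∇
= -2.83 - 0.1·-3.57
= -2.83 + 0.357
= -2.473

-2.473


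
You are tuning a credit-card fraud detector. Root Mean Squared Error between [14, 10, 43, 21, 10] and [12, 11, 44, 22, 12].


MSE = 11/5 = 2.2
RMSE = √(11/5) = 1.4832

1.4832


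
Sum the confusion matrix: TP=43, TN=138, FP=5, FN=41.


Total = TP + TN + FP + FN
= 43 + 138 + 5 + 41
= 227
(Predicted positive: 48, predicted negative: 179)

227


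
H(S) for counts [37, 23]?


Probabilities: [37/60, 23/60] ≈ [0.6167, 0.3833]
H = -((37/60)·log₂(37/60) + (23/60)·log₂(23/60))
  = 0.9604 bits

0.9604 bits


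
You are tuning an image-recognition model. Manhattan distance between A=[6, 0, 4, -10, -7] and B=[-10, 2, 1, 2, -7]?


d = |6+ 10| + |0-2| + |4-1| + |-10-2| + |-7+ 7|
  = 16 + 2 + 3 + 12 + 0
  = 33

33


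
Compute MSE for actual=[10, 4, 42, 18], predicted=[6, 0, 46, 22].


Squared errors: (10-6)²=16, (4-0)²=16, (42-46)²=16, (18-22)²=16
Sum = 64
MSE = 64/4 = 16

16


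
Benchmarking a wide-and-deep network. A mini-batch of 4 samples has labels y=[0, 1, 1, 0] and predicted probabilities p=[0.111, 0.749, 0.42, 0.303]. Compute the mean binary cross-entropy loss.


L[0] = -ln(1-0.111) = -ln(0.889) = 0.1177
L[1] = -ln(0.749) = 0.289
L[2] = -ln(0.42) = 0.8675
L[3] = -ln(1-0.303) = -ln(0.697) = 0.361
mean = (0.1177 + 0.289 + 0.8675 + 0.361)/4 = 0.4088

0.4088


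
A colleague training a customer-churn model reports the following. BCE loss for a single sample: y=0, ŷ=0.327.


BCE = -[y·ln(p) + (1-y)·ln(1-p)]
= -0 - 1·ln(1-0.327)
= -ln(0.673) = 0.396

0.396


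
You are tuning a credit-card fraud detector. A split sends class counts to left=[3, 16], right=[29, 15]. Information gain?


Parent = [32, 31], H_parent = 0.9998
H_left = 0.6292 (n=19), H_right = 0.9257 (n=44)
H_children = (19/63)·0.6292 + (44/63)·0.9257 = 0.8363
IG = 0.9998 - 0.8363 = 0.1635

0.1635


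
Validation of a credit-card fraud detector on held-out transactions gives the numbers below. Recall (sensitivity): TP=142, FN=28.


Recall = TP/(TP+FN)
= 142/(142+28)
= 142/170 = 83.53%

83.53%


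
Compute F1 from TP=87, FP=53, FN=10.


Precision = 87/140 = 0.6214
Recall = 87/97 = 0.8969
F1 = 2·P·R/(P+R) = 2·TP/(2·TP+FP+FN) = 174/(174+53+10) = 174/237 = 0.7342

0.7342


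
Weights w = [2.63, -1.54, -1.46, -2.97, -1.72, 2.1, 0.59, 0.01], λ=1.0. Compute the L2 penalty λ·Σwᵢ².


‖w‖₂² = (2.63)² + (-1.54)² + (-1.46)² + (-2.97)² + (-1.72)² + (2.1)² + (0.59)² + (0.01)²
     = 6.9169 + 2.3716 + 2.1316 + 8.8209 + 2.9584 + 4.41 + 0.3481 + 0.0001
     = 27.9576
λ·‖w‖₂² = 1.0·27.9576 = 27.9576

27.9576


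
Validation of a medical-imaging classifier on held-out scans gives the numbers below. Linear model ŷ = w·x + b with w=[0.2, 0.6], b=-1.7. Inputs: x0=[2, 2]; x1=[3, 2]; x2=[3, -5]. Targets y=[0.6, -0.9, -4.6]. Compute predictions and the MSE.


ŷ0 = (0.2)·(2) + (0.6)·(2) - 1.7 = -0.1
ŷ1 = (0.2)·(3) + (0.6)·(2) - 1.7 = 0.1
ŷ2 = (0.2)·(3) + (0.6)·(-5) - 1.7 = -4.1
errors² = [0.49, 1.0, 0.25]
MSE = 1.7400/3 = 0.58

0.58


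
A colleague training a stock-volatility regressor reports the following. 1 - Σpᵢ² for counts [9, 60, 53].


Probabilities: [9/122, 60/122, 53/122] ≈ [0.0738, 0.4918, 0.4344]
Σpᵢ² = (81 + 3600 + 2809)/122² = 6490/14884
Gini = 1 - Σpᵢ² = 1 - 6490/14884 = 0.564

0.564


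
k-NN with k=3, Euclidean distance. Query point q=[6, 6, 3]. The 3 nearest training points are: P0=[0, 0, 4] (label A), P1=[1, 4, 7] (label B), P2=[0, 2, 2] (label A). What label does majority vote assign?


d(q,P0) = 8.544  (label A)
d(q,P1) = 6.7082  (label B)
d(q,P2) = 7.2801  (label A)
Votes: A=2, B=1
Majority → A

A


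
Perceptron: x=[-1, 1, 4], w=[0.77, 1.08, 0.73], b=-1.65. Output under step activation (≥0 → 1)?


z = (-1)·(0.77) + (1)·(1.08) + (4)·(0.73) - 1.65
  = 1.58
step(z) = 1 (z≥0)

1


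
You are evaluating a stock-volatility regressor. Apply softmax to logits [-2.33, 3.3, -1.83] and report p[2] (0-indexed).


Exponentials: e^-2.33=0.0973, e^3.3=27.1126, e^-1.83=0.1604
Sum = 27.3703
Softmax = [0.0036, 0.9906, 0.0059]
p[2] = 0.1604/27.3703 = 0.0059

0.0059


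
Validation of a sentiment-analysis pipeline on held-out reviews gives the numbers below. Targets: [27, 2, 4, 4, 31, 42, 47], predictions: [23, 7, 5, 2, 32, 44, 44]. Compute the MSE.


Squared errors: (27-23)²=16, (2-7)²=25, (4-5)²=1, (4-2)²=4, (31-32)²=1, (42-44)²=4, (47-44)²=9
Sum = 60
MSE = 60/7 = 60/7

60/7


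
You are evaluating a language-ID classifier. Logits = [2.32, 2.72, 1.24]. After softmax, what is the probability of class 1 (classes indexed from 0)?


Exponentials: e^2.32=10.1757, e^2.72=15.1803, e^1.24=3.4556
Sum = 28.8116
Softmax = [0.3532, 0.5269, 0.1199]
p[1] = 15.1803/28.8116 = 0.5269

0.5269


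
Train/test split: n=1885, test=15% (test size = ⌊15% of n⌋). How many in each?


Test = ⌊1885·15/100⌋ = 282
Train = 1885 - 282 = 1603

Train: 1603, Test: 282


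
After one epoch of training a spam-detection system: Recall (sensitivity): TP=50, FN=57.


Recall = TP/(TP+FN)
= 50/(50+57)
= 50/107 = 46.73%

46.73%


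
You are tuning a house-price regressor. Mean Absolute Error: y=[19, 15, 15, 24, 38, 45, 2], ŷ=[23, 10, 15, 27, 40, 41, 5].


Absolute errors: |19-23|=4, |15-10|=5, |15-15|=0, |24-27|=3, |38-40|=2, |45-41|=4, |2-5|=3
Sum = 21
MAE = 21/7 = 3

3


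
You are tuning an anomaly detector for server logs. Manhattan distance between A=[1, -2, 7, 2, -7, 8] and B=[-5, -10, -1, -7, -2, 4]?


d = |1+ 5| + |-2+ 10| + |7+ 1| + |2+ 7| + |-7+ 2| + |8-4|
  = 6 + 8 + 8 + 9 + 5 + 4
  = 40

40


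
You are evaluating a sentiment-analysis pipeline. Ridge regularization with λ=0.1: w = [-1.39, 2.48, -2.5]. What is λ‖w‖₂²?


‖w‖₂² = (-1.39)² + (2.48)² + (-2.5)²
     = 1.9321 + 6.1504 + 6.25
     = 14.3325
λ·‖w‖₂² = 0.1·14.3325 = 1.43325

1.43325


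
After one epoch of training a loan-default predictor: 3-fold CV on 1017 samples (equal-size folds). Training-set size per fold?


Fold size = 1017/3 = 339
Training per fold = 1017 - 339 = 678

678


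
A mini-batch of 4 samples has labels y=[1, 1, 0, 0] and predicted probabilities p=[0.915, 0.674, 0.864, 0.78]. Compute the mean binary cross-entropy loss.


L[0] = -ln(0.915) = 0.0888
L[1] = -ln(0.674) = 0.3945
L[2] = -ln(1-0.864) = -ln(0.136) = 1.9951
L[3] = -ln(1-0.78) = -ln(0.22) = 1.5141
mean = (0.0888 + 0.3945 + 1.9951 + 1.5141)/4 = 0.9981

0.9981


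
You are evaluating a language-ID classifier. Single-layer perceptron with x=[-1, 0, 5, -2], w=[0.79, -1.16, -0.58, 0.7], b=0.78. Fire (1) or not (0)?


z = (-1)·(0.79) + (0)·(-1.16) + (5)·(-0.58) + (-2)·(0.7) + 0.78
  = -4.31
step(z) = 0 (z<0)

0


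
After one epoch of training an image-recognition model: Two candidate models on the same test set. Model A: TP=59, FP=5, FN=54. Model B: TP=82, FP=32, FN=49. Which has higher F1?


Model A: P=59/64=0.9219, R=59/113=0.5221, F1=2PR/(P+R)=2TP/(2TP+FP+FN)=118/177=0.6667
Model B: P=82/114=0.7193, R=82/131=0.626, F1=2PR/(P+R)=2TP/(2TP+FP+FN)=164/245=0.6694
0.6667 < 0.6694 → Model B

Model B


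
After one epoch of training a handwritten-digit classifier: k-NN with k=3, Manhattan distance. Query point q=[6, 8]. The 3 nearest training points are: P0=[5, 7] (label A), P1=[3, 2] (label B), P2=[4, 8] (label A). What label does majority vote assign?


d(q,P0) = 2  (label A)
d(q,P1) = 9  (label B)
d(q,P2) = 2  (label A)
Votes: A=2, B=1
Majority → A

A


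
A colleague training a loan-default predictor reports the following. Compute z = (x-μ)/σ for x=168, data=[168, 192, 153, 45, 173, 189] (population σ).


μ = 153.3333, σ = 50.1752
z = (168 - 153.3333)/50.1752 = 0.2923

0.2923


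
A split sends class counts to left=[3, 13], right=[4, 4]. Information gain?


Parent = [7, 17], H_parent = 0.8709
H_left = 0.6962 (n=16), H_right = 1 (n=8)
H_children = (16/24)·0.6962 + (8/24)·1 = 0.7975
IG = 0.8709 - 0.7975 = 0.0734

0.0734


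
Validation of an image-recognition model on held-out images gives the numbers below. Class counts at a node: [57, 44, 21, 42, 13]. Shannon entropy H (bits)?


Probabilities: [57/177, 44/177, 21/177, 42/177, 13/177] ≈ [0.322, 0.2486, 0.1186, 0.2373, 0.0734]
H = -((57/177)·log₂(57/177) + (44/177)·log₂(44/177) + (21/177)·log₂(21/177) + (42/177)·log₂(42/177) + (13/177)·log₂(13/177))
  = 2.1596 bits

2.1596 bits


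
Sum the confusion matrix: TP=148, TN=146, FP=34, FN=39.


Total = TP + TN + FP + FN
= 148 + 146 + 34 + 39
= 367
(Predicted positive: 182, predicted negative: 185)

367


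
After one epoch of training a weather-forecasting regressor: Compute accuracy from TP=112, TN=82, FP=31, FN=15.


Accuracy = (TP+TN)/(TP+TN+FP+FN)
= (112+82)/(240)
= 194/240 = 80.83%

80.83%


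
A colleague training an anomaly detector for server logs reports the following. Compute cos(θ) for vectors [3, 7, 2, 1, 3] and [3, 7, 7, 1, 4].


A·B = 3·3 + 7·7 + 2·7 + 1·1 + 3·4 = 85
‖A‖ = √72 = 8.4853, ‖B‖ = √124 = 11.1355
cos = 85/(√72·√124) = 85/√8928 = 0.8996

0.8996


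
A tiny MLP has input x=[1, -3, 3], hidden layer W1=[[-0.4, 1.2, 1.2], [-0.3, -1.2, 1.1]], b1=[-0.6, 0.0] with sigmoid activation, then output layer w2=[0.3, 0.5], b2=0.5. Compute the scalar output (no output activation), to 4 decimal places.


z1[0] = (-0.4)·(1) + (1.2)·(-3) + (1.2)·(3) - 0.6 = -1.0
z1[1] = (-0.3)·(1) + (-1.2)·(-3) + (1.1)·(3) + 0.0 = 6.6
h = sigmoid(z1) = [0.2689, 0.9986]
output = (0.3)·(0.2689) + (0.5)·(0.9986) + 0.5 = 1.08

1.08


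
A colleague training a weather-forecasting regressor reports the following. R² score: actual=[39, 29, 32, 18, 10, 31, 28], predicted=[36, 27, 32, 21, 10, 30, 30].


ȳ = 26.7143
SS_res = Σ(y-ŷ)² = 27
SS_tot = Σ(y-ȳ)² = 559.43
R² = 1 - SS_res/SS_tot = 1 - 0.0483 = 0.9517

0.9517


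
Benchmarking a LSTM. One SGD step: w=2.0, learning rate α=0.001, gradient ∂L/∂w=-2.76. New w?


w_new = w - α·∇
= 2.0 - 0.001·-2.76
= 2.0 + 0.00276
= 2.00276

2.00276


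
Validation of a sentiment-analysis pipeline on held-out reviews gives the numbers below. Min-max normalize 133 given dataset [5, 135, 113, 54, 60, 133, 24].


min=5, max=135
(133-5)/(135-5) = 128/130 = 0.9846

0.9846


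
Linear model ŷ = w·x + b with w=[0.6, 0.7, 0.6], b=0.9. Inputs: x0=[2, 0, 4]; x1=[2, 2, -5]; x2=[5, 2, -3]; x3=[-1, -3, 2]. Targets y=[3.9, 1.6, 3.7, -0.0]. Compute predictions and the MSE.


ŷ0 = (0.6)·(2) + (0.7)·(0) + (0.6)·(4) + 0.9 = 4.5
ŷ1 = (0.6)·(2) + (0.7)·(2) + (0.6)·(-5) + 0.9 = 0.5
ŷ2 = (0.6)·(5) + (0.7)·(2) + (0.6)·(-3) + 0.9 = 3.5
ŷ3 = (0.6)·(-1) + (0.7)·(-3) + (0.6)·(2) + 0.9 = -0.6
errors² = [0.36, 1.21, 0.04, 0.36]
MSE = 1.9700/4 = 0.4925

0.4925


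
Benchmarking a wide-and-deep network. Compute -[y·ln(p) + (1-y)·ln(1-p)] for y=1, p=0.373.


BCE = -[y·ln(p) + (1-y)·ln(1-p)]
= -1·ln(0.373) - 0
= -ln(0.373) = 0.9862

0.9862


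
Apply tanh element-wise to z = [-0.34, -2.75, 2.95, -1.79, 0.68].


tanh(-0.34) = -0.3275
tanh(-2.75) = -0.9919
tanh(2.95) = 0.9945
tanh(-1.79) = -0.9458
tanh(0.68) = 0.5915
result = [-0.3275, -0.9919, 0.9945, -0.9458, 0.5915]

[-0.3275, -0.9919, 0.9945, -0.9458, 0.5915]


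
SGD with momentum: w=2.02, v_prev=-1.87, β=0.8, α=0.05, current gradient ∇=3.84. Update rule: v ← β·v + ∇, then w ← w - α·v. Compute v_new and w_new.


v_new = 0.8·-1.87 + 3.84 = -1.496 + 3.84 = 2.344
w_new = 2.02 - 0.05·2.344 = 2.02 - 0.1172 = 1.9028

v_new=2.344, w_new=1.9028


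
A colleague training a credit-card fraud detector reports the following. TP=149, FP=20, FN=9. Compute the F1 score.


Precision = 149/169 = 0.8817
Recall = 149/158 = 0.943
F1 = 2·P·R/(P+R) = 2·TP/(2·TP+FP+FN) = 298/(298+20+9) = 298/327 = 0.9113

0.9113


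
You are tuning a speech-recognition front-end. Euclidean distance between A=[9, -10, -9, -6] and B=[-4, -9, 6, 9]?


d = √((9+ 4)² + (-10+ 9)² + (-9-6)² + (-6-9)²)
  = √(169 + 1 + 225 + 225)
  = √620 = 24.8998

24.8998


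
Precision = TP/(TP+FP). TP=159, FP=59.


Precision = TP/(TP+FP)
= 159/(159+59)
= 159/218 = 72.94%

72.94%


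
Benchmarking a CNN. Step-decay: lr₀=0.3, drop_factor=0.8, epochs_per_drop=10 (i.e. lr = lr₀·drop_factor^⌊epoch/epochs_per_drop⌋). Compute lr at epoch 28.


n_drops = ⌊28/10⌋ = 2
lr = 0.3·0.8^2 = 0.3·0.64 = 0.192

0.192


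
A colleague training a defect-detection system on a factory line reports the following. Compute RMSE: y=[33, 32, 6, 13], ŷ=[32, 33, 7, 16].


MSE = 12/4 = 3
RMSE = √(12/4) = 1.7321

1.7321


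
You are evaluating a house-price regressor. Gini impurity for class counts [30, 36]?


Probabilities: [30/66, 36/66] ≈ [0.4545, 0.5455]
Σpᵢ² = (900 + 1296)/66² = 2196/4356
Gini = 1 - Σpᵢ² = 1 - 2196/4356 = 0.4959

0.4959


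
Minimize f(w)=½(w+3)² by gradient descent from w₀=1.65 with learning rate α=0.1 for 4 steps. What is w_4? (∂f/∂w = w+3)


step 1: grad = 1.65+3 = 4.65; w = 1.65 - 0.1·(4.65) = 1.185
step 2: grad = 1.185+3 = 4.185; w = 1.185 - 0.1·(4.185) = 0.7665
step 3: grad = 0.7665+3 = 3.7665; w = 0.7665 - 0.1·(3.7665) = 0.38985
step 4: grad = 0.38985+3 = 3.38985; w = 0.38985 - 0.1·(3.38985) = 0.050865

0.050865


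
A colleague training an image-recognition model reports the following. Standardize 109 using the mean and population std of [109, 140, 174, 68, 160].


μ = 130.2, σ = 38.0021
z = (109 - 130.2)/38.0021 = -0.5579

-0.5579


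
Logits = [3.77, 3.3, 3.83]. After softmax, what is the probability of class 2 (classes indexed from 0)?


Exponentials: e^3.77=43.3801, e^3.3=27.1126, e^3.83=46.0625
Sum = 116.5552
Softmax = [0.3722, 0.2326, 0.3952]
p[2] = 46.0625/116.5552 = 0.3952

0.3952


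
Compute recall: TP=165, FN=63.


Recall = TP/(TP+FN)
= 165/(165+63)
= 165/228 = 72.37%

72.37%


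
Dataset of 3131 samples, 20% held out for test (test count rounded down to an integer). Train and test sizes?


Test = ⌊3131·20/100⌋ = 626
Train = 3131 - 626 = 2505

Train: 2505, Test: 626


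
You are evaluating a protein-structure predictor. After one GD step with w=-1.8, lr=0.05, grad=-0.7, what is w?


w_new = w - α·∇
= -1.8 - 0.05·-0.7
= -1.8 + 0.035
= -1.765

-1.765


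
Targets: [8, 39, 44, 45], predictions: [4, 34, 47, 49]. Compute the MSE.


Squared errors: (8-4)²=16, (39-34)²=25, (44-47)²=9, (45-49)²=16
Sum = 66
MSE = 66/4 = 33/2

33/2


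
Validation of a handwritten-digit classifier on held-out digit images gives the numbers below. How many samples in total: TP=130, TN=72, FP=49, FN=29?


Total = TP + TN + FP + FN
= 130 + 72 + 49 + 29
= 280
(Predicted positive: 179, predicted negative: 101)

280


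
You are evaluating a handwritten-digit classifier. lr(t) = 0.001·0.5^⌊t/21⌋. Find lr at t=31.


n_drops = ⌊31/21⌋ = 1
lr = 0.001·0.5^1 = 0.001·0.5 = 0.0005

0.0005


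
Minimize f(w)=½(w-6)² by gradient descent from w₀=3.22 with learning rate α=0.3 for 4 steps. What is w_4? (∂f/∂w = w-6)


step 1: grad = 3.22-6 = -2.78; w = 3.22 - 0.3·(-2.78) = 4.054
step 2: grad = 4.054-6 = -1.946; w = 4.054 - 0.3·(-1.946) = 4.6378
step 3: grad = 4.6378-6 = -1.3622; w = 4.6378 - 0.3·(-1.3622) = 5.04646
step 4: grad = 5.04646-6 = -0.95354; w = 5.04646 - 0.3·(-0.95354) = 5.332522

5.332522


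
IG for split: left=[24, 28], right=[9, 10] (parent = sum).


Parent = [33, 38], H_parent = 0.9964
H_left = 0.9957 (n=52), H_right = 0.998 (n=19)
H_children = (52/71)·0.9957 + (19/71)·0.998 = 0.9963
IG = 0.9964 - 0.9963 = 0.0001

0.0001


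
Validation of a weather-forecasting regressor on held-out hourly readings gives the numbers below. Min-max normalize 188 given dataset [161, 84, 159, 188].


min=84, max=188
(188-84)/(188-84) = 104/104 = 1.0

1.0


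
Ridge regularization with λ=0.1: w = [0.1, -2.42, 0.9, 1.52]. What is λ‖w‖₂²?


‖w‖₂² = (0.1)² + (-2.42)² + (0.9)² + (1.52)²
     = 0.01 + 5.8564 + 0.81 + 2.3104
     = 8.9868
λ·‖w‖₂² = 0.1·8.9868 = 0.89868

0.89868


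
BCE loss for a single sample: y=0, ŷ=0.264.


BCE = -[y·ln(p) + (1-y)·ln(1-p)]
= -0 - 1·ln(1-0.264)
= -ln(0.736) = 0.3065

0.3065


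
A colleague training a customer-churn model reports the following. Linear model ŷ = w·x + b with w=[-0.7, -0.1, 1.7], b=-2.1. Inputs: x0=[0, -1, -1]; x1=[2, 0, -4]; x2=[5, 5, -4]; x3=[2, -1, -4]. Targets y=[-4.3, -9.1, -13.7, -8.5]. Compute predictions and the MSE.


ŷ0 = (-0.7)·(0) + (-0.1)·(-1) + (1.7)·(-1) - 2.1 = -3.7
ŷ1 = (-0.7)·(2) + (-0.1)·(0) + (1.7)·(-4) - 2.1 = -10.3
ŷ2 = (-0.7)·(5) + (-0.1)·(5) + (1.7)·(-4) - 2.1 = -12.9
ŷ3 = (-0.7)·(2) + (-0.1)·(-1) + (1.7)·(-4) - 2.1 = -10.2
errors² = [0.36, 1.44, 0.64, 2.89]
MSE = 5.3300/4 = 1.3325

1.3325


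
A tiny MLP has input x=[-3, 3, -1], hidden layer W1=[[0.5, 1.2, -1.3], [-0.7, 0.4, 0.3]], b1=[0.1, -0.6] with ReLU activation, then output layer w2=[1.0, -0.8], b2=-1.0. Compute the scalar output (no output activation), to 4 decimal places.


z1[0] = (0.5)·(-3) + (1.2)·(3) + (-1.3)·(-1) + 0.1 = 3.5
z1[1] = (-0.7)·(-3) + (0.4)·(3) + (0.3)·(-1) - 0.6 = 2.4
h = ReLU(z1) = [3.5, 2.4]
output = (1.0)·(3.5) + (-0.8)·(2.4) - 1.0 = 0.58

0.58


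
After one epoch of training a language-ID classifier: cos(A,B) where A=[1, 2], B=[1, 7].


A·B = 1·1 + 2·7 = 15
‖A‖ = √5 = 2.2361, ‖B‖ = √50 = 7.0711
cos = 15/(√5·√50) = 15/√250 = 0.9487

0.9487


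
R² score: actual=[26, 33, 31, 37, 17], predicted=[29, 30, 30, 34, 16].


ȳ = 28.8
SS_res = Σ(y-ŷ)² = 29
SS_tot = Σ(y-ȳ)² = 236.8
R² = 1 - SS_res/SS_tot = 1 - 0.1225 = 0.8775

0.8775


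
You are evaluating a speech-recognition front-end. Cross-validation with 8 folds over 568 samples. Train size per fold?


Fold size = 568/8 = 71
Training per fold = 568 - 71 = 497

497


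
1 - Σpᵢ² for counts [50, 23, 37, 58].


Probabilities: [50/168, 23/168, 37/168, 58/168] ≈ [0.2976, 0.1369, 0.2202, 0.3452]
Σpᵢ² = (2500 + 529 + 1369 + 3364)/168² = 7762/28224
Gini = 1 - Σpᵢ² = 1 - 7762/28224 = 0.725

0.725


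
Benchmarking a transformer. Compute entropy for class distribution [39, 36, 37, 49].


Probabilities: [39/161, 36/161, 37/161, 49/161] ≈ [0.2422, 0.2236, 0.2298, 0.3043]
H = -((39/161)·log₂(39/161) + (36/161)·log₂(36/161) + (37/161)·log₂(37/161) + (49/161)·log₂(49/161))
  = 1.9886 bits

1.9886 bits


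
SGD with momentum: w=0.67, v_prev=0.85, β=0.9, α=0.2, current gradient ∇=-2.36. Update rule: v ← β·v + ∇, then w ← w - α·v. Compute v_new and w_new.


v_new = 0.9·0.85 - 2.36 = 0.765 - 2.36 = -1.595
w_new = 0.67 - 0.2·-1.595 = 0.67 + 0.319 = 0.989

v_new=-1.595, w_new=0.989


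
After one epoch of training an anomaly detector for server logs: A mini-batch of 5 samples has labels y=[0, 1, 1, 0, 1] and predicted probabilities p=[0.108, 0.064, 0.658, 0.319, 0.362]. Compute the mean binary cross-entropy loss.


L[0] = -ln(1-0.108) = -ln(0.892) = 0.1143
L[1] = -ln(0.064) = 2.7489
L[2] = -ln(0.658) = 0.4186
L[3] = -ln(1-0.319) = -ln(0.681) = 0.3842
L[4] = -ln(0.362) = 1.0161
mean = (0.1143 + 2.7489 + 0.4186 + 0.3842 + 1.0161)/5 = 0.9364

0.9364


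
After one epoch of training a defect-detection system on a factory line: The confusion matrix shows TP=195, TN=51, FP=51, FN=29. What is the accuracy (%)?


Accuracy = (TP+TN)/(TP+TN+FP+FN)
= (195+51)/(326)
= 246/326 = 75.46%

75.46%


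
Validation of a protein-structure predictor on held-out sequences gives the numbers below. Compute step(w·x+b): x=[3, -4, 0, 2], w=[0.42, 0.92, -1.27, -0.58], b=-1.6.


z = (3)·(0.42) + (-4)·(0.92) + (0)·(-1.27) + (2)·(-0.58) - 1.6
  = -5.18
step(z) = 0 (z<0)

0


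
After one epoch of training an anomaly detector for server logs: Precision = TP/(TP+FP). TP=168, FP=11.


Precision = TP/(TP+FP)
= 168/(168+11)
= 168/179 = 93.85%

93.85%


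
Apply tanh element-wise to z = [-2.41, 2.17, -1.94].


tanh(-2.41) = -0.984
tanh(2.17) = 0.9743
tanh(-1.94) = -0.9595
result = [-0.984, 0.9743, -0.9595]

[-0.984, 0.9743, -0.9595]


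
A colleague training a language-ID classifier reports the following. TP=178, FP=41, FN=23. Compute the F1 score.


Precision = 178/219 = 0.8128
Recall = 178/201 = 0.8856
F1 = 2·P·R/(P+R) = 2·TP/(2·TP+FP+FN) = 356/(356+41+23) = 356/420 = 0.8476

0.8476


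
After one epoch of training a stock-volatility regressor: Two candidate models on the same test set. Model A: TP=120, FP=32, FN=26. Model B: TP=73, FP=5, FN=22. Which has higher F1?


Model A: P=120/152=0.7895, R=120/146=0.8219, F1=2PR/(P+R)=2TP/(2TP+FP+FN)=240/298=0.8054
Model B: P=73/78=0.9359, R=73/95=0.7684, F1=2PR/(P+R)=2TP/(2TP+FP+FN)=146/173=0.8439
0.8054 < 0.8439 → Model B

Model B


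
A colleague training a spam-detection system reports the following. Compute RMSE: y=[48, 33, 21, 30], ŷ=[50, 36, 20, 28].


MSE = 18/4 = 4.5
RMSE = √(18/4) = 2.1213

2.1213


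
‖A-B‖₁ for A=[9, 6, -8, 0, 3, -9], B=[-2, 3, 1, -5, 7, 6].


d = |9+ 2| + |6-3| + |-8-1| + |0+ 5| + |3-7| + |-9-6|
  = 11 + 3 + 9 + 5 + 4 + 15
  = 47

47


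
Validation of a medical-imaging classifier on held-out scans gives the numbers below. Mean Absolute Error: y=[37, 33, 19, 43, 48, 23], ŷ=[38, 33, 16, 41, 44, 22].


Absolute errors: |37-38|=1, |33-33|=0, |19-16|=3, |43-41|=2, |48-44|=4, |23-22|=1
Sum = 11
MAE = 11/6 = 11/6

11/6


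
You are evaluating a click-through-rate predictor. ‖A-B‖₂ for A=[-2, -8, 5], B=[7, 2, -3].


d = √((-2-7)² + (-8-2)² + (5+ 3)²)
  = √(81 + 100 + 64)
  = √245 = 15.6525

15.6525


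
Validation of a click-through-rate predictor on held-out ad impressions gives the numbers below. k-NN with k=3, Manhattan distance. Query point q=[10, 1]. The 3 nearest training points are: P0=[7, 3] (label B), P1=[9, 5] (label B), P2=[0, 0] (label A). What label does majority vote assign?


d(q,P0) = 5  (label B)
d(q,P1) = 5  (label B)
d(q,P2) = 11  (label A)
Votes: A=1, B=2
Majority → B

B


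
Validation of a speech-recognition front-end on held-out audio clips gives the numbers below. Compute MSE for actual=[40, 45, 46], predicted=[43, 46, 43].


Squared errors: (40-43)²=9, (45-46)²=1, (46-43)²=9
Sum = 19
MSE = 19/3 = 19/3

19/3


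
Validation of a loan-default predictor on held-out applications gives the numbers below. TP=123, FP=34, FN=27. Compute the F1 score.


Precision = 123/157 = 0.7834
Recall = 123/150 = 0.82
F1 = 2·P·R/(P+R) = 2·TP/(2·TP+FP+FN) = 246/(246+34+27) = 246/307 = 0.8013

0.8013


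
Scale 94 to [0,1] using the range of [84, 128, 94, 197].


min=84, max=197
(94-84)/(197-84) = 10/113 = 0.0885

0.0885


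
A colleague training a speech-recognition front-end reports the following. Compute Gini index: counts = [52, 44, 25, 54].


Probabilities: [52/175, 44/175, 25/175, 54/175] ≈ [0.2971, 0.2514, 0.1429, 0.3086]
Σpᵢ² = (2704 + 1936 + 625 + 2916)/175² = 8181/30625
Gini = 1 - Σpᵢ² = 1 - 8181/30625 = 0.7329

0.7329


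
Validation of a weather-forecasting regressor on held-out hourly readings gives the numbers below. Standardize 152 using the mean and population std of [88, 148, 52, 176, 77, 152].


μ = 115.5, σ = 45.3128
z = (152 - 115.5)/45.3128 = 0.8055

0.8055


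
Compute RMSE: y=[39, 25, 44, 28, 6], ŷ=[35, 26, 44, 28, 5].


MSE = 18/5 = 3.6
RMSE = √(18/5) = 1.8974

1.8974


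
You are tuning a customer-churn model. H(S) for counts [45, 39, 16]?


Probabilities: [45/100, 39/100, 16/100] ≈ [0.45, 0.39, 0.16]
H = -((45/100)·log₂(45/100) + (39/100)·log₂(39/100) + (16/100)·log₂(16/100))
  = 1.4712 bits

1.4712 bits


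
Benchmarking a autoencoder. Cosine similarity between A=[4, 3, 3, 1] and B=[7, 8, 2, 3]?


A·B = 4·7 + 3·8 + 3·2 + 1·3 = 61
‖A‖ = √35 = 5.9161, ‖B‖ = √126 = 11.225
cos = 61/(√35·√126) = 61/√4410 = 0.9186

0.9186


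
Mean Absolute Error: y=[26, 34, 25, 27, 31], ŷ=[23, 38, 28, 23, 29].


Absolute errors: |26-23|=3, |34-38|=4, |25-28|=3, |27-23|=4, |31-29|=2
Sum = 16
MAE = 16/5 = 16/5

16/5


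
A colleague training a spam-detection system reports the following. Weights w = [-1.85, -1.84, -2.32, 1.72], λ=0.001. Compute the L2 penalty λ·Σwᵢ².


‖w‖₂² = (-1.85)² + (-1.84)² + (-2.32)² + (1.72)²
     = 3.4225 + 3.3856 + 5.3824 + 2.9584
     = 15.1489
λ·‖w‖₂² = 0.001·15.1489 = 0.015149

0.015149
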